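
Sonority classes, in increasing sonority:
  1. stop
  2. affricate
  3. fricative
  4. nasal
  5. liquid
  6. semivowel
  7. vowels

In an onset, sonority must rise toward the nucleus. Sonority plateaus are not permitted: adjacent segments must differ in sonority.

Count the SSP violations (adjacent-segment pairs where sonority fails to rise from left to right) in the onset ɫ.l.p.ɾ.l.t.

/ɫ/ — liquid, sonority 5.
/l/ — liquid, sonority 5.
/p/ — stop, sonority 1.
/ɾ/ — liquid, sonority 5.
/l/ — liquid, sonority 5.
/t/ — stop, sonority 1.
/ɫ/→/l/: 5→5 (plateau) — violation.
/l/→/p/: 5→1 (does not rise) — violation.
/p/→/ɾ/: 1→5 (rises) — ok.
/ɾ/→/l/: 5→5 (plateau) — violation.
/l/→/t/: 5→1 (does not rise) — violation.

4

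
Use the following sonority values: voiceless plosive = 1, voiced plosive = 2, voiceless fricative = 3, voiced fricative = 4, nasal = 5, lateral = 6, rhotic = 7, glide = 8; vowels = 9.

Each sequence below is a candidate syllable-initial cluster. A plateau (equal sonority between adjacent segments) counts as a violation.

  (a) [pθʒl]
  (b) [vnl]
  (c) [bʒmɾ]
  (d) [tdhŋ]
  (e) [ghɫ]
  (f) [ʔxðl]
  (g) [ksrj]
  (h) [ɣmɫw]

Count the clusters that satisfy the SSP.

8

(a) [pθʒl]: profile 1-3-4-6 — obeys.
(b) [vnl]: profile 4-5-6 — obeys.
(c) [bʒmɾ]: profile 2-4-5-7 — obeys.
(d) [tdhŋ]: profile 1-2-3-5 — obeys.
(e) [ghɫ]: profile 2-3-6 — obeys.
(f) [ʔxðl]: profile 1-3-4-6 — obeys.
(g) [ksrj]: profile 1-3-7-8 — obeys.
(h) [ɣmɫw]: profile 4-5-6-8 — obeys.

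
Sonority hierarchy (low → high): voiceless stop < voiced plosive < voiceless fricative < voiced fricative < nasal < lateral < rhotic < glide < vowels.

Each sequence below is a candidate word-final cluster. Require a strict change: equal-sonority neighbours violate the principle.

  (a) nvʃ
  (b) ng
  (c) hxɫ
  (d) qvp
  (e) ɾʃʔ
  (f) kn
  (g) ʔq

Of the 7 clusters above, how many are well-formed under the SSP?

(a) sonority 5-4-3: well-formed.
(b) sonority 5-2: well-formed.
(c) sonority 3-3-6: ill-formed.
(d) sonority 1-4-1: ill-formed.
(e) sonority 7-3-1: well-formed.
(f) sonority 1-5: ill-formed.
(g) sonority 1-1: ill-formed.

3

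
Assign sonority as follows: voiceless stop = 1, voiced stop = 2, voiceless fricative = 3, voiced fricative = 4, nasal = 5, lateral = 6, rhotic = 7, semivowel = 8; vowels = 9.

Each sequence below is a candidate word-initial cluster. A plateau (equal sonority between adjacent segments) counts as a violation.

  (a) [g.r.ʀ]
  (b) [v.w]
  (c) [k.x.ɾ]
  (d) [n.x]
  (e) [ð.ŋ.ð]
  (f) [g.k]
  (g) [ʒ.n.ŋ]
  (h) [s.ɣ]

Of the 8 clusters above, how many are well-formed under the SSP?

(a) [g.r.ʀ]: profile 2-7-7 — violates.
(b) [v.w]: profile 4-8 — obeys.
(c) [k.x.ɾ]: profile 1-3-7 — obeys.
(d) [n.x]: profile 5-3 — violates.
(e) [ð.ŋ.ð]: profile 4-5-4 — violates.
(f) [g.k]: profile 2-1 — violates.
(g) [ʒ.n.ŋ]: profile 4-5-5 — violates.
(h) [s.ɣ]: profile 3-4 — obeys.

3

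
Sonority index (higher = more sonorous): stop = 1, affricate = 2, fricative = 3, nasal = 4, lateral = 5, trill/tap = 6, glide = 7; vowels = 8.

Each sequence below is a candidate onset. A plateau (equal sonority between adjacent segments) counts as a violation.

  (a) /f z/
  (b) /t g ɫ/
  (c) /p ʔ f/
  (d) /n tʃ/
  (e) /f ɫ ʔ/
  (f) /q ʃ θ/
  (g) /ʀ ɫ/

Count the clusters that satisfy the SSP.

0

(a) 3-3 → violates
(b) 1-1-5 → violates
(c) 1-1-3 → violates
(d) 4-2 → violates
(e) 3-5-1 → violates
(f) 1-3-3 → violates
(g) 6-5 → violates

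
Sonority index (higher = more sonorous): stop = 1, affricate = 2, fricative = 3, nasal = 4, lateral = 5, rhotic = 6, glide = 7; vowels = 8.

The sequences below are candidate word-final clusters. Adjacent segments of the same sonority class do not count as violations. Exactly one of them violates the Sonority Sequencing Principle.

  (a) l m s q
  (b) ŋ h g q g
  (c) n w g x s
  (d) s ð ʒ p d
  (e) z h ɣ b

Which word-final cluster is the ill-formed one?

c

(a) l m s q: profile 5-4-3-1 — obeys.
(b) ŋ h g q g: profile 4-3-1-1-1 — obeys.
(c) n w g x s: profile 4-7-1-3-3 — violates.
(d) s ð ʒ p d: profile 3-3-3-1-1 — obeys.
(e) z h ɣ b: profile 3-3-3-1 — obeys.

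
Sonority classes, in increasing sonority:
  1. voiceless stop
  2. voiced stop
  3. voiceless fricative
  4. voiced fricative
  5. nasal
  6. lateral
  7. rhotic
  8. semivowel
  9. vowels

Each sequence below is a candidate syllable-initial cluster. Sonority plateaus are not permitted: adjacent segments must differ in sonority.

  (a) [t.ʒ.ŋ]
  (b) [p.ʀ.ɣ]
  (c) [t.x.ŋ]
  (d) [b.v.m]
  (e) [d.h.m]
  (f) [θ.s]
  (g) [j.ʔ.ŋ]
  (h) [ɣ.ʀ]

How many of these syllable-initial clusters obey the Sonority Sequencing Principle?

(a) [t.ʒ.ŋ]: profile 1-4-5 — obeys.
(b) [p.ʀ.ɣ]: profile 1-7-4 — violates.
(c) [t.x.ŋ]: profile 1-3-5 — obeys.
(d) [b.v.m]: profile 2-4-5 — obeys.
(e) [d.h.m]: profile 2-3-5 — obeys.
(f) [θ.s]: profile 3-3 — violates.
(g) [j.ʔ.ŋ]: profile 8-1-5 — violates.
(h) [ɣ.ʀ]: profile 4-7 — obeys.

5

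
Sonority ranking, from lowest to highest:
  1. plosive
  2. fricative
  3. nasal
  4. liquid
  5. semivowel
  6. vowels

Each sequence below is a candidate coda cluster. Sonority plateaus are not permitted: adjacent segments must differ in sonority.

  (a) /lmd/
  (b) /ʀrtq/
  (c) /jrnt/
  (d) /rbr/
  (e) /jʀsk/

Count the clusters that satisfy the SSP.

(a) 4-3-1 → obeys
(b) 4-4-1-1 → violates
(c) 5-4-3-1 → obeys
(d) 4-1-4 → violates
(e) 5-4-2-1 → obeys

3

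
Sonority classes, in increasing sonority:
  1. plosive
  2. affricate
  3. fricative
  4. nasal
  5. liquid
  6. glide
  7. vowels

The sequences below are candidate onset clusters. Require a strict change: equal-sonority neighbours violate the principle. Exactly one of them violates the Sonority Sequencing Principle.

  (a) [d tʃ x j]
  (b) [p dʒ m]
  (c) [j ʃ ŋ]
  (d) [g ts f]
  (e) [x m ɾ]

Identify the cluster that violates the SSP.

(a) [d tʃ x j]: profile 1-2-3-6 — obeys.
(b) [p dʒ m]: profile 1-2-4 — obeys.
(c) [j ʃ ŋ]: profile 6-3-4 — violates.
(d) [g ts f]: profile 1-2-3 — obeys.
(e) [x m ɾ]: profile 3-4-5 — obeys.

c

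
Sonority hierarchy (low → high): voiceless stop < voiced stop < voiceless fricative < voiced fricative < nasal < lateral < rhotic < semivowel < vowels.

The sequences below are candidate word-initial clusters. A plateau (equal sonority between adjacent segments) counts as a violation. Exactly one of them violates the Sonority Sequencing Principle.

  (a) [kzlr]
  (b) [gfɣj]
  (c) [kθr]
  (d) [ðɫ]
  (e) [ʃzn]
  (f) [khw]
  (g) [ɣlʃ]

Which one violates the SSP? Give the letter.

(a) [kzlr]: profile 1-4-6-7 — obeys.
(b) [gfɣj]: profile 2-3-4-8 — obeys.
(c) [kθr]: profile 1-3-7 — obeys.
(d) [ðɫ]: profile 4-6 — obeys.
(e) [ʃzn]: profile 3-4-5 — obeys.
(f) [khw]: profile 1-3-8 — obeys.
(g) [ɣlʃ]: profile 4-6-3 — violates.

g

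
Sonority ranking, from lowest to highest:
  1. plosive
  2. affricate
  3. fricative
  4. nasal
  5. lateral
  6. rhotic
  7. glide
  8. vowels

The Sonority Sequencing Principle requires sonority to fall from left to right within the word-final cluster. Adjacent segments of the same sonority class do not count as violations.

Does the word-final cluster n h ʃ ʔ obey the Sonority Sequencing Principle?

yes

/n/ is a nasal (sonority 4).
/h/ is a fricative (sonority 3).
/ʃ/ is a fricative (sonority 3).
/ʔ/ is a plosive (sonority 1).
The profile 4-3-3-1 is non-increasing (plateaus allowed), so the word-final cluster satisfies the SSP.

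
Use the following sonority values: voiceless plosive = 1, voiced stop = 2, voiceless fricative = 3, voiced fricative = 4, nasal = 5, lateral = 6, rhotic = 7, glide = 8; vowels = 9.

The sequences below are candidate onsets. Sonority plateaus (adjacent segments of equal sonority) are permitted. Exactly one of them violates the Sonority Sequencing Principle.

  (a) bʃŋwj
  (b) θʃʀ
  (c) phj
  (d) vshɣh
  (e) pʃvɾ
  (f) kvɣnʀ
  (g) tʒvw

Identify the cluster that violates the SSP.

d

(a) bʃŋwj: profile 2-3-5-8-8 — obeys.
(b) θʃʀ: profile 3-3-7 — obeys.
(c) phj: profile 1-3-8 — obeys.
(d) vshɣh: profile 4-3-3-4-3 — violates.
(e) pʃvɾ: profile 1-3-4-7 — obeys.
(f) kvɣnʀ: profile 1-4-4-5-7 — obeys.
(g) tʒvw: profile 1-4-4-8 — obeys.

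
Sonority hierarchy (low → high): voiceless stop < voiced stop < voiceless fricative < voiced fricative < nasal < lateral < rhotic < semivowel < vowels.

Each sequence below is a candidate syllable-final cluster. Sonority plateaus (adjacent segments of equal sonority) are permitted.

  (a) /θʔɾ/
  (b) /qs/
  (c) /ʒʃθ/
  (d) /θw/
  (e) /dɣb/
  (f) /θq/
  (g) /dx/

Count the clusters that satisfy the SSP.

(a) sonority 3-1-7: ill-formed.
(b) sonority 1-3: ill-formed.
(c) sonority 4-3-3: well-formed.
(d) sonority 3-8: ill-formed.
(e) sonority 2-4-2: ill-formed.
(f) sonority 3-1: well-formed.
(g) sonority 2-3: ill-formed.

2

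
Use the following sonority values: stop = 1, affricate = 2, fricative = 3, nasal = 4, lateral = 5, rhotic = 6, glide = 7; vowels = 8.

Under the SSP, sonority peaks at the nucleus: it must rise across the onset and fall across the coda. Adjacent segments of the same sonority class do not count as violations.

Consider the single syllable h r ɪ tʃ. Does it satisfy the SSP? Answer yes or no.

yes

Onset: /h/ is a fricative (sonority 3), /r/ is a rhotic (sonority 6); then the nucleus /ɪ/ (sonority 8).
Onset profile 3-6-8 — rises to the nucleus.
Coda: /tʃ/ is an affricate (sonority 2).
Coda profile 8-2 — falls from the nucleus.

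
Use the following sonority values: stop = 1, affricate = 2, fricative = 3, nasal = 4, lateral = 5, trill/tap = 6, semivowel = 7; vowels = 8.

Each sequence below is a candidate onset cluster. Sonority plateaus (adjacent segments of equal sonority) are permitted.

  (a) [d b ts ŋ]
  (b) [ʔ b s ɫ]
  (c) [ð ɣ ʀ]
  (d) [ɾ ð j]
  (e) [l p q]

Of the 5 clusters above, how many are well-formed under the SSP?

3

(a) 1-1-2-4 → obeys
(b) 1-1-3-5 → obeys
(c) 3-3-6 → obeys
(d) 6-3-7 → violates
(e) 5-1-1 → violates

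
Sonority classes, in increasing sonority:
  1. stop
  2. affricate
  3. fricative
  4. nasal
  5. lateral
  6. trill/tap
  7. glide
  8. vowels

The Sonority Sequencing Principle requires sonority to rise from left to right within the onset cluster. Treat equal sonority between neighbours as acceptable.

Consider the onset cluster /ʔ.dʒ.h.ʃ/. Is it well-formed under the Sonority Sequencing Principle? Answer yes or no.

/ʔ/ — stop, sonority 1.
/dʒ/ — affricate, sonority 2.
/h/ — fricative, sonority 3.
/ʃ/ — fricative, sonority 3.
The profile 1-2-3-3 is non-decreasing (plateaus allowed), so the onset cluster satisfies the SSP.

yes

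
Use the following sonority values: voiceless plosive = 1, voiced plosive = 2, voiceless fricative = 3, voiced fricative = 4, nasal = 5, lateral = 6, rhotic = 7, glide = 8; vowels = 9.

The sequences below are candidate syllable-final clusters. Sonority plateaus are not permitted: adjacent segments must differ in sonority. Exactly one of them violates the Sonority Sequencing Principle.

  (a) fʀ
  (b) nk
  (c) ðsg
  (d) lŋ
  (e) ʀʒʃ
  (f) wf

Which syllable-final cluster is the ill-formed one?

(a) sonority 3-7: ill-formed.
(b) sonority 5-1: well-formed.
(c) sonority 4-3-2: well-formed.
(d) sonority 6-5: well-formed.
(e) sonority 7-4-3: well-formed.
(f) sonority 8-3: well-formed.

a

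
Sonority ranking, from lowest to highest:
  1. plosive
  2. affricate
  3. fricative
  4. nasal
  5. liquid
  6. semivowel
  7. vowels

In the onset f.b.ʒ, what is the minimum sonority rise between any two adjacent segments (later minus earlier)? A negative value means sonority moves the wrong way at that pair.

-2

/f/: fricative = 3.
/b/: plosive = 1.
/ʒ/: fricative = 3.
/f/→/b/: change -2.
/b/→/ʒ/: change +2.
Minimum = -2.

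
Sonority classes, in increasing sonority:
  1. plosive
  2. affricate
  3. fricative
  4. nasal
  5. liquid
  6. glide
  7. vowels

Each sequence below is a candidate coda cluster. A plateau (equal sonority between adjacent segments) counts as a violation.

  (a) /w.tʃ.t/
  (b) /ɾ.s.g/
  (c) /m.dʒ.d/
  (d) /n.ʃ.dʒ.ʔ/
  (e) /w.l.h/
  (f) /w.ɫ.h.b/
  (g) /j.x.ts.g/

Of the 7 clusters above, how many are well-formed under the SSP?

7

(a) 6-2-1 → obeys
(b) 5-3-1 → obeys
(c) 4-2-1 → obeys
(d) 4-3-2-1 → obeys
(e) 6-5-3 → obeys
(f) 6-5-3-1 → obeys
(g) 6-3-2-1 → obeys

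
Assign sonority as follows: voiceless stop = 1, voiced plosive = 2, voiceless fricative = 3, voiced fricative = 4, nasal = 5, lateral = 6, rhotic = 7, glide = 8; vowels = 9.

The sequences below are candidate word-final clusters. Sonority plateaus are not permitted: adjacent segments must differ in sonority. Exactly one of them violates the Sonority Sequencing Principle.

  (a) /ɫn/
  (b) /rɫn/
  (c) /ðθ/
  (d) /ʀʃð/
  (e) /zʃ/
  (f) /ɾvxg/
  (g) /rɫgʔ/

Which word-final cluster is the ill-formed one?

(a) sonority 6-5: well-formed.
(b) sonority 7-6-5: well-formed.
(c) sonority 4-3: well-formed.
(d) sonority 7-3-4: ill-formed.
(e) sonority 4-3: well-formed.
(f) sonority 7-4-3-2: well-formed.
(g) sonority 7-6-2-1: well-formed.

d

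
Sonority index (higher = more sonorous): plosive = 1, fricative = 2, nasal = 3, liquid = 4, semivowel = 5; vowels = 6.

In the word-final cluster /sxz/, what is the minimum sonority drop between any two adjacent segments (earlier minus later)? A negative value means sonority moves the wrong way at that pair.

/s/: fricative = 2.
/x/: fricative = 2.
/z/: fricative = 2.
/s/→/x/: change +0.
/x/→/z/: change +0.
Minimum = 0.

0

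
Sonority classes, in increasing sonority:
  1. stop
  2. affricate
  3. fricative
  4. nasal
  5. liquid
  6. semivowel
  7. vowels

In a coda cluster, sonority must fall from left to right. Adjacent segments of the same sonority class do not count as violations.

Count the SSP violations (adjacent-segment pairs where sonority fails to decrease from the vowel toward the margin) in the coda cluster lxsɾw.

2

/l/: liquid = 5.
/x/: fricative = 3.
/s/: fricative = 3.
/ɾ/: liquid = 5.
/w/: semivowel = 6.
/l/→/x/: 5→3 (falls) — ok.
/x/→/s/: 3→3 (plateau, allowed) — ok.
/s/→/ɾ/: 3→5 (does not fall) — violation.
/ɾ/→/w/: 5→6 (does not fall) — violation.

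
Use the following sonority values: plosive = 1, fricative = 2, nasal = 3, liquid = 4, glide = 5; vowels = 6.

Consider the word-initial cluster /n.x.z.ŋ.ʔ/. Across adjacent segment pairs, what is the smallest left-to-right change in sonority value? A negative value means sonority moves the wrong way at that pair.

/n/ is a nasal (sonority 3).
/x/ is a fricative (sonority 2).
/z/ is a fricative (sonority 2).
/ŋ/ is a nasal (sonority 3).
/ʔ/ is a plosive (sonority 1).
/n/→/x/: change -1.
/x/→/z/: change +0.
/z/→/ŋ/: change +1.
/ŋ/→/ʔ/: change -2.
Minimum = -2.

-2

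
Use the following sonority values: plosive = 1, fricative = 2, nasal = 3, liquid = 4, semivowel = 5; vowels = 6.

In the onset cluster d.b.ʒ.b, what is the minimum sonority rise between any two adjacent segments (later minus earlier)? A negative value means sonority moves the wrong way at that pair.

/d/ — plosive, sonority 1.
/b/ — plosive, sonority 1.
/ʒ/ — fricative, sonority 2.
/b/ — plosive, sonority 1.
/d/→/b/: change +0.
/b/→/ʒ/: change +1.
/ʒ/→/b/: change -1.
Minimum = -1.

-1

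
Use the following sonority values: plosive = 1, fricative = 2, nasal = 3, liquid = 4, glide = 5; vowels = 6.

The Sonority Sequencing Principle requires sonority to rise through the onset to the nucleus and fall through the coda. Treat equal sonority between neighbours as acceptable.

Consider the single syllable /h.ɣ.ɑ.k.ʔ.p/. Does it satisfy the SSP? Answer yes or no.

Onset: /h/ is a fricative (sonority 2), /ɣ/ is a fricative (sonority 2); then the nucleus /ɑ/ (sonority 6).
Onset profile 2-2-6 — rises to the nucleus.
Coda: /k/ is a plosive (sonority 1), /ʔ/ is a plosive (sonority 1), /p/ is a plosive (sonority 1).
Coda profile 6-1-1-1 — falls from the nucleus.

yes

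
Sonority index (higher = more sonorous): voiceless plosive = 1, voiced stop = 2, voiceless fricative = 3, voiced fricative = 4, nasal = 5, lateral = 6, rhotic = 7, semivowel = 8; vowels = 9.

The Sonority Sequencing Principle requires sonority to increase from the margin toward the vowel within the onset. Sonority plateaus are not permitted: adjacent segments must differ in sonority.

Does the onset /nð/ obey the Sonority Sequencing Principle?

/n/ is a nasal (sonority 5).
/ð/ is a voiced fricative (sonority 4).
The profile is 5-4. Between /n/ (5) and /ð/ (4) sonority does not rise, so the cluster violates the SSP.

no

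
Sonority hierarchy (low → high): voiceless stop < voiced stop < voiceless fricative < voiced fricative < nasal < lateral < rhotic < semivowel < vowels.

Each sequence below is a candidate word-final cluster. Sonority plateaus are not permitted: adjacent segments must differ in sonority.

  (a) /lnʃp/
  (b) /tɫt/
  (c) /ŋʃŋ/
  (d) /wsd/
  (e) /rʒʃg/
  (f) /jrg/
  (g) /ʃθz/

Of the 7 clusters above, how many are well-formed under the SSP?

4

(a) sonority 6-5-3-1: well-formed.
(b) sonority 1-6-1: ill-formed.
(c) sonority 5-3-5: ill-formed.
(d) sonority 8-3-2: well-formed.
(e) sonority 7-4-3-2: well-formed.
(f) sonority 8-7-2: well-formed.
(g) sonority 3-3-4: ill-formed.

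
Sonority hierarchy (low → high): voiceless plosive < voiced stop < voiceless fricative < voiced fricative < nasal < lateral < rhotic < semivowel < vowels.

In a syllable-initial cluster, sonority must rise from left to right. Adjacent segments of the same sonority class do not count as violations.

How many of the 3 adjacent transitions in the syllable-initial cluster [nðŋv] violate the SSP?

/n/ — nasal, sonority 5.
/ð/ — voiced fricative, sonority 4.
/ŋ/ — nasal, sonority 5.
/v/ — voiced fricative, sonority 4.
/n/→/ð/: 5→4 (does not rise) — violation.
/ð/→/ŋ/: 4→5 (rises) — ok.
/ŋ/→/v/: 5→4 (does not rise) — violation.

2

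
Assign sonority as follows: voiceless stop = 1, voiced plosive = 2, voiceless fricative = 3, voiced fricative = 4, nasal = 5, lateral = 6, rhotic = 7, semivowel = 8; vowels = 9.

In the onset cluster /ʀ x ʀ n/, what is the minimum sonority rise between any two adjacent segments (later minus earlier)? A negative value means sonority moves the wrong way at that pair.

/ʀ/ is a rhotic (sonority 7).
/x/ is a voiceless fricative (sonority 3).
/ʀ/ is a rhotic (sonority 7).
/n/ is a nasal (sonority 5).
/ʀ/→/x/: change -4.
/x/→/ʀ/: change +4.
/ʀ/→/n/: change -2.
Minimum = -4.

-4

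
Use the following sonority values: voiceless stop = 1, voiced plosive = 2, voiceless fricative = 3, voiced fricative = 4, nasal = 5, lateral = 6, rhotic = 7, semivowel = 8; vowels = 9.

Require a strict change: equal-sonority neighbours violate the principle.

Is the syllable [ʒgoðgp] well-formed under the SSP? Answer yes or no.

no

Onset: /ʒ/ is a voiced fricative (sonority 4), /g/ is a voiced plosive (sonority 2); then the nucleus /o/ (sonority 9).
Onset profile 4-2-9 — does not strictly rise throughout.
Coda: /ð/ is a voiced fricative (sonority 4), /g/ is a voiced plosive (sonority 2), /p/ is a voiceless stop (sonority 1).
Coda profile 9-4-2-1 — falls from the nucleus.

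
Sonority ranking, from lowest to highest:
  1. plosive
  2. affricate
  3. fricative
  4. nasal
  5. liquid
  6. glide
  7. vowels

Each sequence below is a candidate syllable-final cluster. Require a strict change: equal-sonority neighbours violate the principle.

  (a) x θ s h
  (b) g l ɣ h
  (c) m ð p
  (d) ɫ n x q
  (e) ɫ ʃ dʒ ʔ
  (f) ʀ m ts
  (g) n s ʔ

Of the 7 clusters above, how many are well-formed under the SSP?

(a) x θ s h: profile 3-3-3-3 — violates.
(b) g l ɣ h: profile 1-5-3-3 — violates.
(c) m ð p: profile 4-3-1 — obeys.
(d) ɫ n x q: profile 5-4-3-1 — obeys.
(e) ɫ ʃ dʒ ʔ: profile 5-3-2-1 — obeys.
(f) ʀ m ts: profile 5-4-2 — obeys.
(g) n s ʔ: profile 4-3-1 — obeys.

5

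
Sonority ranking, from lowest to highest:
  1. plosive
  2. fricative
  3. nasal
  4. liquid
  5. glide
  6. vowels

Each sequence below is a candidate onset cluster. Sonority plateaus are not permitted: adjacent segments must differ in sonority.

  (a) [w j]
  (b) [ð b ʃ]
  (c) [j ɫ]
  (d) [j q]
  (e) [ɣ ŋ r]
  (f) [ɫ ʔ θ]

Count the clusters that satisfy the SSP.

1

(a) [w j]: profile 5-5 — violates.
(b) [ð b ʃ]: profile 2-1-2 — violates.
(c) [j ɫ]: profile 5-4 — violates.
(d) [j q]: profile 5-1 — violates.
(e) [ɣ ŋ r]: profile 2-3-4 — obeys.
(f) [ɫ ʔ θ]: profile 4-1-2 — violates.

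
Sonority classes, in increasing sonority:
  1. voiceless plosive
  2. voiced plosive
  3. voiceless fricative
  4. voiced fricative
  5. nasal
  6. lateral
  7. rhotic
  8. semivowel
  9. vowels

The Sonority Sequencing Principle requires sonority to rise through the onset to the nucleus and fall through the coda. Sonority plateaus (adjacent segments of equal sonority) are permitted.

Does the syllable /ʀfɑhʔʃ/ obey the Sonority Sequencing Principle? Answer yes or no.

Onset: /ʀ/ is a rhotic (sonority 7), /f/ is a voiceless fricative (sonority 3); then the nucleus /ɑ/ (sonority 9).
Onset profile 7-3-9 — does not rise throughout.
Coda: /h/ is a voiceless fricative (sonority 3), /ʔ/ is a voiceless plosive (sonority 1), /ʃ/ is a voiceless fricative (sonority 3).
Coda profile 9-3-1-3 — does not fall throughout.

no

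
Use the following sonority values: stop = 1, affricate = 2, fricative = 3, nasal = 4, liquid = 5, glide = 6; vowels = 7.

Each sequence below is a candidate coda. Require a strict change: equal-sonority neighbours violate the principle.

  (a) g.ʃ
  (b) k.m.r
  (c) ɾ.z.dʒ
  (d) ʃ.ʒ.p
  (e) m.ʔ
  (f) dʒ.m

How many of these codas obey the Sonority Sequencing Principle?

2

(a) sonority 1-3: ill-formed.
(b) sonority 1-4-5: ill-formed.
(c) sonority 5-3-2: well-formed.
(d) sonority 3-3-1: ill-formed.
(e) sonority 4-1: well-formed.
(f) sonority 2-4: ill-formed.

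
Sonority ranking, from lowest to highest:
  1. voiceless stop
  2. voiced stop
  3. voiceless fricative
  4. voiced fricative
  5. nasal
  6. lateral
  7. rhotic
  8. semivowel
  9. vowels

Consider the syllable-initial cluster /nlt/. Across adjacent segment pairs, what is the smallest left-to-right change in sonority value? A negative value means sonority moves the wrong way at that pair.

/n/: nasal = 5.
/l/: lateral = 6.
/t/: voiceless stop = 1.
/n/→/l/: change +1.
/l/→/t/: change -5.
Minimum = -5.

-5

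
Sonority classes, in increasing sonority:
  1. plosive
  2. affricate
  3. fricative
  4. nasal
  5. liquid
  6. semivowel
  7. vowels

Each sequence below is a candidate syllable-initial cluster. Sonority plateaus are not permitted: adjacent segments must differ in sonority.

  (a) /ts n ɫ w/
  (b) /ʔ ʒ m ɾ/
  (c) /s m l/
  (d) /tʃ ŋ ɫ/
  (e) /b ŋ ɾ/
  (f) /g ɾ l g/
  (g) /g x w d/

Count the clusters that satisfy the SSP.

5

(a) 2-4-5-6 → obeys
(b) 1-3-4-5 → obeys
(c) 3-4-5 → obeys
(d) 2-4-5 → obeys
(e) 1-4-5 → obeys
(f) 1-5-5-1 → violates
(g) 1-3-6-1 → violates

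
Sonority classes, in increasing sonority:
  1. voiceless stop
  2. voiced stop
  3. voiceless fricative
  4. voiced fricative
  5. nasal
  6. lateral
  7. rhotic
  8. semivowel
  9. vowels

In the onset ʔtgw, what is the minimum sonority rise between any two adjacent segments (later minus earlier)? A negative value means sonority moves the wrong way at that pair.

0

/ʔ/ is a voiceless stop (sonority 1).
/t/ is a voiceless stop (sonority 1).
/g/ is a voiced stop (sonority 2).
/w/ is a semivowel (sonority 8).
/ʔ/→/t/: change +0.
/t/→/g/: change +1.
/g/→/w/: change +6.
Minimum = 0.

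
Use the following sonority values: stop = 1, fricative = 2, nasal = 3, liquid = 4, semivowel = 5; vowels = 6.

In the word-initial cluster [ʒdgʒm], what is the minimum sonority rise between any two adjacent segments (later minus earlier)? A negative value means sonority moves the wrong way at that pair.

-1

/ʒ/ — fricative, sonority 2.
/d/ — stop, sonority 1.
/g/ — stop, sonority 1.
/ʒ/ — fricative, sonority 2.
/m/ — nasal, sonority 3.
/ʒ/→/d/: change -1.
/d/→/g/: change +0.
/g/→/ʒ/: change +1.
/ʒ/→/m/: change +1.
Minimum = -1.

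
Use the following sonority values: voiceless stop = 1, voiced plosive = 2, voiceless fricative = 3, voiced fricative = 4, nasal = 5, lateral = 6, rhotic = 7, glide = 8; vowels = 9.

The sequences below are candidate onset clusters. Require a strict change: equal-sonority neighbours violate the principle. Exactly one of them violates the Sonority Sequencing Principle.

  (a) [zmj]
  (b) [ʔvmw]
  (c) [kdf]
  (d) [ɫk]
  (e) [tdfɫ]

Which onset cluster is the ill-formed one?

d

(a) [zmj]: profile 4-5-8 — obeys.
(b) [ʔvmw]: profile 1-4-5-8 — obeys.
(c) [kdf]: profile 1-2-3 — obeys.
(d) [ɫk]: profile 6-1 — violates.
(e) [tdfɫ]: profile 1-2-3-6 — obeys.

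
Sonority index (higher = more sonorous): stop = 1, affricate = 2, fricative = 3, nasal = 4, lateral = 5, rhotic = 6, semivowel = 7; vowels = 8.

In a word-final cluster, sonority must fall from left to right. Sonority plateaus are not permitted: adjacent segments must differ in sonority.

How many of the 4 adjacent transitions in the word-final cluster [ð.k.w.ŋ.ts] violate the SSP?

/ð/ — fricative, sonority 3.
/k/ — stop, sonority 1.
/w/ — semivowel, sonority 7.
/ŋ/ — nasal, sonority 4.
/ts/ — affricate, sonority 2.
/ð/→/k/: 3→1 (falls) — ok.
/k/→/w/: 1→7 (does not fall) — violation.
/w/→/ŋ/: 7→4 (falls) — ok.
/ŋ/→/ts/: 4→2 (falls) — ok.

1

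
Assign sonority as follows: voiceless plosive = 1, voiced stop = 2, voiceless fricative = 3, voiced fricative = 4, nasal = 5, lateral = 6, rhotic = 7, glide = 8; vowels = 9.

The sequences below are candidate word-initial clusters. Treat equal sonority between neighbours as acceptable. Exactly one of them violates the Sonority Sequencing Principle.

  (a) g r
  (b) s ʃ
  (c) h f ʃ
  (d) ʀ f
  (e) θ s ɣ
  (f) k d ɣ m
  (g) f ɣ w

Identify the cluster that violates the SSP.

(a) 2-7 → obeys
(b) 3-3 → obeys
(c) 3-3-3 → obeys
(d) 7-3 → violates
(e) 3-3-4 → obeys
(f) 1-2-4-5 → obeys
(g) 3-4-8 → obeys

d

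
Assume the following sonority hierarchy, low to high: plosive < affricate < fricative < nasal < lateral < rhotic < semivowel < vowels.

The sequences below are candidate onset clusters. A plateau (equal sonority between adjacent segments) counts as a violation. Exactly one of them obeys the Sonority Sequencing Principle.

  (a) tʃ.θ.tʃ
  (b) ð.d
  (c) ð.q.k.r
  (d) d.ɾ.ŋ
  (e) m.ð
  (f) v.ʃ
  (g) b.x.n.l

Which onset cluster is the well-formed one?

(a) sonority 2-3-2: ill-formed.
(b) sonority 3-1: ill-formed.
(c) sonority 3-1-1-6: ill-formed.
(d) sonority 1-6-4: ill-formed.
(e) sonority 4-3: ill-formed.
(f) sonority 3-3: ill-formed.
(g) sonority 1-3-4-5: well-formed.

g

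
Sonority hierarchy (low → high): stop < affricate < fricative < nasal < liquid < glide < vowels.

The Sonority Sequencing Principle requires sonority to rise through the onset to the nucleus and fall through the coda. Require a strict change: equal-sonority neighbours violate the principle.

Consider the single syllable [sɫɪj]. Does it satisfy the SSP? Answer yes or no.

Onset: /s/ is a fricative (sonority 3), /ɫ/ is a liquid (sonority 5); then the nucleus /ɪ/ (sonority 7).
Onset profile 3-5-7 — rises to the nucleus.
Coda: /j/ is a glide (sonority 6).
Coda profile 7-6 — falls from the nucleus.

yes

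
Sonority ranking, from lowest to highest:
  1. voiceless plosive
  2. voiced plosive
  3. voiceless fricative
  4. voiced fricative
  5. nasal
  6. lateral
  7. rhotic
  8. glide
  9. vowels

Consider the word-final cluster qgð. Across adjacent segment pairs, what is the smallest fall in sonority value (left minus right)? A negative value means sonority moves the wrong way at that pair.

-2

/q/ is a voiceless plosive (sonority 1).
/g/ is a voiced plosive (sonority 2).
/ð/ is a voiced fricative (sonority 4).
/q/→/g/: change -1.
/g/→/ð/: change -2.
Minimum = -2.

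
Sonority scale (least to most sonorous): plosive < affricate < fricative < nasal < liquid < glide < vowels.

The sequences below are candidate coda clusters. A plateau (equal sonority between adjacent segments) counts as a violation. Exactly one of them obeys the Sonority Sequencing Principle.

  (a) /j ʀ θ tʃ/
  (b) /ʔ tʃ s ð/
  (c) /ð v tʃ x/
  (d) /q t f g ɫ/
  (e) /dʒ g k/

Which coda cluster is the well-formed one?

a

(a) 6-5-3-2 → obeys
(b) 1-2-3-3 → violates
(c) 3-3-2-3 → violates
(d) 1-1-3-1-5 → violates
(e) 2-1-1 → violates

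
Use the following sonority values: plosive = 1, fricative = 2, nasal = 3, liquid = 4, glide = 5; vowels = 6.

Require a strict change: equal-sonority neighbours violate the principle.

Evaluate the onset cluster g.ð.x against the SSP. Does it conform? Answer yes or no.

no

/g/ is a plosive (sonority 1).
/ð/ is a fricative (sonority 2).
/x/ is a fricative (sonority 2).
The profile is 1-2-2. Between /ð/ (2) and /x/ (2) sonority does not rise, so the cluster violates the SSP.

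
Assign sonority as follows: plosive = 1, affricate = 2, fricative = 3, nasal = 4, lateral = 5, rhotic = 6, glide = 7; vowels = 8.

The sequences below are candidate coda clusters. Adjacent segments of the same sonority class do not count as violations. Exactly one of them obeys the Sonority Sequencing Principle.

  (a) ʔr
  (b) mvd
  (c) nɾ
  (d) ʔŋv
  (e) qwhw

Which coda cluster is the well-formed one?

(a) sonority 1-6: ill-formed.
(b) sonority 4-3-1: well-formed.
(c) sonority 4-6: ill-formed.
(d) sonority 1-4-3: ill-formed.
(e) sonority 1-7-3-7: ill-formed.

b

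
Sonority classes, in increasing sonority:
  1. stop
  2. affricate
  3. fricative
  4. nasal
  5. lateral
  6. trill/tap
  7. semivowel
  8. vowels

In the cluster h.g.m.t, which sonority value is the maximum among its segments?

/h/: fricative = 3.
/g/: stop = 1.
/m/: nasal = 4.
/t/: stop = 1.
The maximum is 4.

4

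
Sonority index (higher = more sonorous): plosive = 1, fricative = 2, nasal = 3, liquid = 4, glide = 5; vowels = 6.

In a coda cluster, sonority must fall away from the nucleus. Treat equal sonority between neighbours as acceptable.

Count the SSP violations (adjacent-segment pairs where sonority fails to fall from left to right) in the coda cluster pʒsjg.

/p/ is a plosive (sonority 1).
/ʒ/ is a fricative (sonority 2).
/s/ is a fricative (sonority 2).
/j/ is a glide (sonority 5).
/g/ is a plosive (sonority 1).
/p/→/ʒ/: 1→2 (does not fall) — violation.
/ʒ/→/s/: 2→2 (plateau, allowed) — ok.
/s/→/j/: 2→5 (does not fall) — violation.
/j/→/g/: 5→1 (falls) — ok.

2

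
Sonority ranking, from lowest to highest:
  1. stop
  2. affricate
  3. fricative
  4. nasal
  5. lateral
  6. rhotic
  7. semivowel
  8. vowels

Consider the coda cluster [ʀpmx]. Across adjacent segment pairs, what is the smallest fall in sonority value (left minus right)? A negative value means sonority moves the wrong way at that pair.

/ʀ/: rhotic = 6.
/p/: stop = 1.
/m/: nasal = 4.
/x/: fricative = 3.
/ʀ/→/p/: change +5.
/p/→/m/: change -3.
/m/→/x/: change +1.
Minimum = -3.

-3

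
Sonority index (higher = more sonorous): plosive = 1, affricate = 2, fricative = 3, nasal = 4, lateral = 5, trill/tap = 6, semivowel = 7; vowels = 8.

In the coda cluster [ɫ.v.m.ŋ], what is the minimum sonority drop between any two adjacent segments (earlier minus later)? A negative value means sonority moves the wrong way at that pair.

-1

/ɫ/ — lateral, sonority 5.
/v/ — fricative, sonority 3.
/m/ — nasal, sonority 4.
/ŋ/ — nasal, sonority 4.
/ɫ/→/v/: change +2.
/v/→/m/: change -1.
/m/→/ŋ/: change +0.
Minimum = -1.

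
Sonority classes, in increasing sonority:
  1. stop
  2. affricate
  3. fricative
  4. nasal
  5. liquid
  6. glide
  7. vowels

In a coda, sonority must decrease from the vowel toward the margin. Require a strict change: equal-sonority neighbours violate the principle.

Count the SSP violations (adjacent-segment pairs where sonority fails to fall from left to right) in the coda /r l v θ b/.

/r/ is a liquid (sonority 5).
/l/ is a liquid (sonority 5).
/v/ is a fricative (sonority 3).
/θ/ is a fricative (sonority 3).
/b/ is a stop (sonority 1).
/r/→/l/: 5→5 (plateau) — violation.
/l/→/v/: 5→3 (falls) — ok.
/v/→/θ/: 3→3 (plateau) — violation.
/θ/→/b/: 3→1 (falls) — ok.

2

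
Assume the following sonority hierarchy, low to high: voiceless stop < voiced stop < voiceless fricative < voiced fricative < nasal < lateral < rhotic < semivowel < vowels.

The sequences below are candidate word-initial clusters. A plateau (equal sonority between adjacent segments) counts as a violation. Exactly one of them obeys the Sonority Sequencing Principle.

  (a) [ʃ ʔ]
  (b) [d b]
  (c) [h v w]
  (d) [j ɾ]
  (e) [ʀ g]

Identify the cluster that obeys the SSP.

c

(a) 3-1 → violates
(b) 2-2 → violates
(c) 3-4-8 → obeys
(d) 8-7 → violates
(e) 7-2 → violates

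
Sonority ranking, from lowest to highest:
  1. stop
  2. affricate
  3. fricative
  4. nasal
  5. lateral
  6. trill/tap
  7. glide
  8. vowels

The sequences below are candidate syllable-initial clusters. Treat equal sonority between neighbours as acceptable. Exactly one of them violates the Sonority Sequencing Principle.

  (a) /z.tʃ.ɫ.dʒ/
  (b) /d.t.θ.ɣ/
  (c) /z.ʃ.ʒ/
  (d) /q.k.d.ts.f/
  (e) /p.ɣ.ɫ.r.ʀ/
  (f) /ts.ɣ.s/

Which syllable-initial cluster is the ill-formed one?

(a) sonority 3-2-5-2: ill-formed.
(b) sonority 1-1-3-3: well-formed.
(c) sonority 3-3-3: well-formed.
(d) sonority 1-1-1-2-3: well-formed.
(e) sonority 1-3-5-6-6: well-formed.
(f) sonority 2-3-3: well-formed.

a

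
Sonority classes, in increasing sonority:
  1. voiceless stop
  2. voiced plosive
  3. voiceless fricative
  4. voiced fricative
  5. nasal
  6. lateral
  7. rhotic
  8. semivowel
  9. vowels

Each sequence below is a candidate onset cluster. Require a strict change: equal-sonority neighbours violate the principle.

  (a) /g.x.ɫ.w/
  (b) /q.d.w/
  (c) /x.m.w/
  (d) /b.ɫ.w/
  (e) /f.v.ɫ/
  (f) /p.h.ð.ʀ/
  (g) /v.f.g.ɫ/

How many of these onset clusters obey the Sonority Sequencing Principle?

6

(a) /g.x.ɫ.w/: profile 2-3-6-8 — obeys.
(b) /q.d.w/: profile 1-2-8 — obeys.
(c) /x.m.w/: profile 3-5-8 — obeys.
(d) /b.ɫ.w/: profile 2-6-8 — obeys.
(e) /f.v.ɫ/: profile 3-4-6 — obeys.
(f) /p.h.ð.ʀ/: profile 1-3-4-7 — obeys.
(g) /v.f.g.ɫ/: profile 4-3-2-6 — violates.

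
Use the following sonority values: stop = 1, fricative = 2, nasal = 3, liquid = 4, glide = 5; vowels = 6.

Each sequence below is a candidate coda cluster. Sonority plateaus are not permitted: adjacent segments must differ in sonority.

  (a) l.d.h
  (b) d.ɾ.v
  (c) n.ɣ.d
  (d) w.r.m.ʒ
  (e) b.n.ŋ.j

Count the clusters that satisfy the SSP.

2

(a) 4-1-2 → violates
(b) 1-4-2 → violates
(c) 3-2-1 → obeys
(d) 5-4-3-2 → obeys
(e) 1-3-3-5 → violates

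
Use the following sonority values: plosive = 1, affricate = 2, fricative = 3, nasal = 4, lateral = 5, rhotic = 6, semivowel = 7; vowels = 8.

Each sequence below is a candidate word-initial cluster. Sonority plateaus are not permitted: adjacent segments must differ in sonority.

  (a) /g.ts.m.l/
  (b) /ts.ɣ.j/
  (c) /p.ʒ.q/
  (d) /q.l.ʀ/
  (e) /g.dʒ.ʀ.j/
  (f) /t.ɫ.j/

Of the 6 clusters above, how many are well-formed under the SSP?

(a) 1-2-4-5 → obeys
(b) 2-3-7 → obeys
(c) 1-3-1 → violates
(d) 1-5-6 → obeys
(e) 1-2-6-7 → obeys
(f) 1-5-7 → obeys

5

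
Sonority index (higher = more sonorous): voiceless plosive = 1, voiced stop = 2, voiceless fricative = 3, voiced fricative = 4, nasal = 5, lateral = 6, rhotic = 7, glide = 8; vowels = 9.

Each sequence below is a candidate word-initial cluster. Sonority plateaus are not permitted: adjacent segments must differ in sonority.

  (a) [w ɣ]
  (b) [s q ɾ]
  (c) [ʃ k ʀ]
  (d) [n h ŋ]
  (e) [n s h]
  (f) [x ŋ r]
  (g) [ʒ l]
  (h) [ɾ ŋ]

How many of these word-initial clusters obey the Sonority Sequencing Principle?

(a) 8-4 → violates
(b) 3-1-7 → violates
(c) 3-1-7 → violates
(d) 5-3-5 → violates
(e) 5-3-3 → violates
(f) 3-5-7 → obeys
(g) 4-6 → obeys
(h) 7-5 → violates

2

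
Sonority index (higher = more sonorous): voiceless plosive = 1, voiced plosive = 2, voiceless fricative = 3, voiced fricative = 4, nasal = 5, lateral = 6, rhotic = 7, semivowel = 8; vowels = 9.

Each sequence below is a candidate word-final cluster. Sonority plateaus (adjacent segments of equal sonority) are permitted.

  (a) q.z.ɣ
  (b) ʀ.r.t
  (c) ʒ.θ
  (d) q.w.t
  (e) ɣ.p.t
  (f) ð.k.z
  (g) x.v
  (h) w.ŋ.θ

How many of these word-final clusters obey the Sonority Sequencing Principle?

4

(a) 1-4-4 → violates
(b) 7-7-1 → obeys
(c) 4-3 → obeys
(d) 1-8-1 → violates
(e) 4-1-1 → obeys
(f) 4-1-4 → violates
(g) 3-4 → violates
(h) 8-5-3 → obeys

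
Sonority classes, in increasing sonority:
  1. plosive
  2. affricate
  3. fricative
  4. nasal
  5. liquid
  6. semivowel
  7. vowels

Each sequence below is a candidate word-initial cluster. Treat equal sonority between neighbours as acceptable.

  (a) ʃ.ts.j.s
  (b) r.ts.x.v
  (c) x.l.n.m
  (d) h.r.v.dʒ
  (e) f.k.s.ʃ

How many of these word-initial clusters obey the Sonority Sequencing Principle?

(a) sonority 3-2-6-3: ill-formed.
(b) sonority 5-2-3-3: ill-formed.
(c) sonority 3-5-4-4: ill-formed.
(d) sonority 3-5-3-2: ill-formed.
(e) sonority 3-1-3-3: ill-formed.

0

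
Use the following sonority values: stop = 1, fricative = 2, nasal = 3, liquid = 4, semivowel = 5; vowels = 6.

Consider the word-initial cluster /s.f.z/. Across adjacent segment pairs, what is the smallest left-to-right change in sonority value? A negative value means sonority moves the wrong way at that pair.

/s/ — fricative, sonority 2.
/f/ — fricative, sonority 2.
/z/ — fricative, sonority 2.
/s/→/f/: change +0.
/f/→/z/: change +0.
Minimum = 0.

0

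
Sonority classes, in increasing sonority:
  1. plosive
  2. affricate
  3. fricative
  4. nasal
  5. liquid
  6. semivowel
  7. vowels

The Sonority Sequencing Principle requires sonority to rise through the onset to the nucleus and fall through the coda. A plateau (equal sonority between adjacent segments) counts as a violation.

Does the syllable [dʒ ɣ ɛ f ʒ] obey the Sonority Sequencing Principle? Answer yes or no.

Onset: /dʒ/ is an affricate (sonority 2), /ɣ/ is a fricative (sonority 3); then the nucleus /ɛ/ (sonority 7).
Onset profile 2-3-7 — rises to the nucleus.
Coda: /f/ is a fricative (sonority 3), /ʒ/ is a fricative (sonority 3).
Coda profile 7-3-3 — does not strictly fall throughout.

no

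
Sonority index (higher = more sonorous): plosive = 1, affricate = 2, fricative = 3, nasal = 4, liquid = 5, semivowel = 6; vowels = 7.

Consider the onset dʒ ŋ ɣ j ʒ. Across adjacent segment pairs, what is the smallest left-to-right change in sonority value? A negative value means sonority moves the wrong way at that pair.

-3

/dʒ/ is an affricate (sonority 2).
/ŋ/ is a nasal (sonority 4).
/ɣ/ is a fricative (sonority 3).
/j/ is a semivowel (sonority 6).
/ʒ/ is a fricative (sonority 3).
/dʒ/→/ŋ/: change +2.
/ŋ/→/ɣ/: change -1.
/ɣ/→/j/: change +3.
/j/→/ʒ/: change -3.
Minimum = -3.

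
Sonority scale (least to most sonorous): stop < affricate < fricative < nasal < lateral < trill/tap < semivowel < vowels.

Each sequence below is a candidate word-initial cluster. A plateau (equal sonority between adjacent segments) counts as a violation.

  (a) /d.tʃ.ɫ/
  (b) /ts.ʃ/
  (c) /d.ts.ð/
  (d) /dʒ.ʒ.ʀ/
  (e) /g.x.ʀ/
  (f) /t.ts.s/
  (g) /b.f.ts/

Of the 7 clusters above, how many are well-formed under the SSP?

(a) sonority 1-2-5: well-formed.
(b) sonority 2-3: well-formed.
(c) sonority 1-2-3: well-formed.
(d) sonority 2-3-6: well-formed.
(e) sonority 1-3-6: well-formed.
(f) sonority 1-2-3: well-formed.
(g) sonority 1-3-2: ill-formed.

6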